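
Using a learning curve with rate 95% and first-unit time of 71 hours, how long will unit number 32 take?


Formula: T_n = T_1 * (learning_rate)^(log2(n)) where learning_rate = rate/100
Doublings = log2(32) = 5
T_n = 71 * 0.95^5
T_n = 71 * 0.7738 = 54.9 hours

54.9 hours


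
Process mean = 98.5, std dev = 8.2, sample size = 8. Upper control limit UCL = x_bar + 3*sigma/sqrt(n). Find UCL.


UCL = 98.5 + 3 * 8.2 / sqrt(8)

107.2


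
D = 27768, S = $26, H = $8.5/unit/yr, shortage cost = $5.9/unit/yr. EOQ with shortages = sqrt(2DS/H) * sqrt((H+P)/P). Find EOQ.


Formula: EOQ* = sqrt(2DS/H) * sqrt((H+P)/P)
Base EOQ = sqrt(2*27768*26/8.5) = 412.16 units
Correction = sqrt((8.5+5.9)/5.9) = 1.56227
EOQ* = 412.16 * 1.56227 = 643.9 units

643.9 units


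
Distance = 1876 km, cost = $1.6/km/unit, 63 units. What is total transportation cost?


TC = dist * cost * units = 1876 * 1.6 * 63 = $189100.80

$189100.80


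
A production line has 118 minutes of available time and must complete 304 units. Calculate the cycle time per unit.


Formula: CT = Available Time / Number of Units
CT = 118 min / 304 units
CT = 0.39 min/unit

0.39 min/unit


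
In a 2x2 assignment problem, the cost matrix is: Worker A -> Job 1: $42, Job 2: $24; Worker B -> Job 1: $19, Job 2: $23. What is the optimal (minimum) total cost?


Option 1: A->1 + B->2 = $42 + $23 = $65
Option 2: A->2 + B->1 = $24 + $19 = $43
Min cost = min($65, $43) = $43

$43


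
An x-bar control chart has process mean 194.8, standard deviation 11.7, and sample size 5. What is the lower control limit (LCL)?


LCL = 194.8 - 3 * 11.7 / sqrt(5)

179.1


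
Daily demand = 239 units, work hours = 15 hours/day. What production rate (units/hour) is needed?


Formula: Production Rate = Daily Demand / Available Hours
Rate = 239 units/day / 15 hours/day
Rate = 15.9 units/hour

15.9 units/hour


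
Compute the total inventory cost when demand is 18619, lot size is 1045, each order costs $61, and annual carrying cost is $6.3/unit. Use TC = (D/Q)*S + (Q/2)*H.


TC = 18619/1045 * 61 + 1045/2 * 6.3

$4378.60


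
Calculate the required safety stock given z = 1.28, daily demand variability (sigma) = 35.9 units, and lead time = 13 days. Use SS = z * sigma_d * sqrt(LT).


Formula: SS = z * sigma_d * sqrt(LT)
sqrt(LT) = sqrt(13) = 3.6056
SS = 1.28 * 35.9 * 3.6056
SS = 165.7 units

165.7 units


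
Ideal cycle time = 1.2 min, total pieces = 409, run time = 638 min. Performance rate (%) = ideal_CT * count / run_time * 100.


Formula: Performance = (Ideal CT * Total Count) / Run Time * 100
Ideal output time = 1.2 * 409 = 490.8 min
Performance = 490.8 / 638 * 100 = 76.9%

76.9%


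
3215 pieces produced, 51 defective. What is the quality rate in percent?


Formula: Quality Rate = Good Pieces / Total Pieces * 100
Good pieces = 3215 - 51 = 3164
QR = 3164 / 3215 * 100 = 98.4%

98.4%


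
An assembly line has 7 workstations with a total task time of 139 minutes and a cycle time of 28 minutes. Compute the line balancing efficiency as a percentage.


Formula: Efficiency = Sum of Task Times / (N_stations * CT) * 100
Total station capacity = 7 stations * 28 min = 196 min
Efficiency = 139 / 196 * 100 = 70.9%

70.9%


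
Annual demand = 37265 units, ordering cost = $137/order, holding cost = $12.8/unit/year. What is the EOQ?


Formula: EOQ = sqrt(2 * D * S / H)
Numerator: 2 * 37265 * 137 = 10210610
2DS/H = 10210610 / 12.8 = 797703.9
EOQ = sqrt(797703.9) = 893.1 units

893.1 units


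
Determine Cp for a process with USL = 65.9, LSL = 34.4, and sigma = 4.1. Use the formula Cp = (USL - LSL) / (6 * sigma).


Cp = (65.9 - 34.4) / (6 * 4.1)

1.28


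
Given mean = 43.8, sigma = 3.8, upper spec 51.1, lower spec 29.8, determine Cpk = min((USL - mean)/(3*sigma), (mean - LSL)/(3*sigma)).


Cpu = (51.1 - 43.8) / (3 * 3.8) = 0.64
Cpl = (43.8 - 29.8) / (3 * 3.8) = 1.23
Cpk = min(0.64, 1.23) = 0.64

0.64


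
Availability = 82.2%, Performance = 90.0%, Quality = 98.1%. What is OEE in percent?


Formula: OEE = Availability * Performance * Quality / 10000
A * P = 82.2% * 90.0% / 100 = 73.98%
OEE = 73.98% * 98.1% / 100 = 72.6%

72.6%


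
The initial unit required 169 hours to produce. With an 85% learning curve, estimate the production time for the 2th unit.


Formula: T_n = T_1 * (learning_rate)^(log2(n)) where learning_rate = rate/100
Doublings = log2(2) = 1
T_n = 169 * 0.85^1
T_n = 169 * 0.85 = 143.7 hours

143.7 hours


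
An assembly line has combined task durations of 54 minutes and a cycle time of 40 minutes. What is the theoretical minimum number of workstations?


Formula: N_min = ceil(Sum of Task Times / Cycle Time)
N_min = ceil(54 min / 40 min) = ceil(1.35)
N_min = 2 stations

2


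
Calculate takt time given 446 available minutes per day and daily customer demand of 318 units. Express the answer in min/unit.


Formula: Takt Time = Available Production Time / Customer Demand
Takt = 446 min/day / 318 units/day
Takt = 1.4 min/unit

1.4 min/unit


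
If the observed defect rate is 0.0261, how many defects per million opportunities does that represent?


DPMO = defect_rate * 1000000 = 0.0261 * 1000000

26100


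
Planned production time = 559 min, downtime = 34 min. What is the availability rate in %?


Formula: Availability = (Planned Time - Downtime) / Planned Time * 100
Uptime = 559 - 34 = 525 min
Availability = 525 / 559 * 100 = 93.9%

93.9%


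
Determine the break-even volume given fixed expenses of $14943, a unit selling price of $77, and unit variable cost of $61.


Formula: BEQ = Fixed Costs / (Price - Variable Cost)
Contribution margin = $77 - $61 = $16/unit
BEQ = ceil($14943 / $16/unit) = ceil(933.94) = 934 units

934 units


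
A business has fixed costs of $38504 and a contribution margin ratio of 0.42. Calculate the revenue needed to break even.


Formula: BER = Fixed Costs / Contribution Margin Ratio
BER = $38504 / 0.42
BER = $91676.19 (to the nearest cent)

$91676.19


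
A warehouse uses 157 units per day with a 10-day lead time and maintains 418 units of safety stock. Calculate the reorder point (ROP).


Formula: ROP = (Daily Demand * Lead Time) + Safety Stock
Demand during lead time = 157 * 10 = 1570 units
ROP = 1570 + 418 = 1988 units

1988 units


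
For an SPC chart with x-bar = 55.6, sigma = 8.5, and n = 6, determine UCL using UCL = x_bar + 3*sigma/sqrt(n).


UCL = 55.6 + 3 * 8.5 / sqrt(6)

66.01


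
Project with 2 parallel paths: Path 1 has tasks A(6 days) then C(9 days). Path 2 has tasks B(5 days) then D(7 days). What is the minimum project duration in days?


Path 1 = 6 + 9 = 15 days
Path 2 = 5 + 7 = 12 days
Duration = max(15, 12) = 15 days

15 days


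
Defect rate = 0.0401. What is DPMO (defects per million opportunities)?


DPMO = defect_rate * 1000000 = 0.0401 * 1000000

40100


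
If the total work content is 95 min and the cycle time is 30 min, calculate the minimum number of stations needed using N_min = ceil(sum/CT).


Formula: N_min = ceil(Sum of Task Times / Cycle Time)
N_min = ceil(95 min / 30 min) = ceil(3.1667)
N_min = 4 stations

4


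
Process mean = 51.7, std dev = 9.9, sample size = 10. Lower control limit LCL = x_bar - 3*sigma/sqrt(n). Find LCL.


LCL = 51.7 - 3 * 9.9 / sqrt(10)

42.31


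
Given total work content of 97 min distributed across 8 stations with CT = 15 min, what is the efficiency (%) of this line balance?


Formula: Efficiency = Sum of Task Times / (N_stations * CT) * 100
Total station capacity = 8 stations * 15 min = 120 min
Efficiency = 97 / 120 * 100 = 80.8%

80.8%


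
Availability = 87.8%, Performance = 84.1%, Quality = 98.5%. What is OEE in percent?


Formula: OEE = Availability * Performance * Quality / 10000
A * P = 87.8% * 84.1% / 100 = 73.84%
OEE = 73.84% * 98.5% / 100 = 72.7%

72.7%


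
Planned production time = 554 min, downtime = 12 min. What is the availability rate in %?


Formula: Availability = (Planned Time - Downtime) / Planned Time * 100
Uptime = 554 - 12 = 542 min
Availability = 542 / 554 * 100 = 97.8%

97.8%


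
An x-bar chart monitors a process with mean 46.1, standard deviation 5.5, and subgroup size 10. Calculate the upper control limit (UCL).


UCL = 46.1 + 3 * 5.5 / sqrt(10)

51.32


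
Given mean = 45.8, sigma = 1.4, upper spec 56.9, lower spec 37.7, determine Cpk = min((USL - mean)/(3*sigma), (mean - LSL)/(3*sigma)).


Cpu = (56.9 - 45.8) / (3 * 1.4) = 2.64
Cpl = (45.8 - 37.7) / (3 * 1.4) = 1.93
Cpk = min(2.64, 1.93) = 1.93

1.93


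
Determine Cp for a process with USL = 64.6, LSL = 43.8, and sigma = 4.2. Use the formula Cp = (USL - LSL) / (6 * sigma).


Cp = (64.6 - 43.8) / (6 * 4.2)

0.83


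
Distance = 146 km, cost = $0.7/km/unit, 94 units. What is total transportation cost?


TC = dist * cost * units = 146 * 0.7 * 94 = $9606.80

$9606.80


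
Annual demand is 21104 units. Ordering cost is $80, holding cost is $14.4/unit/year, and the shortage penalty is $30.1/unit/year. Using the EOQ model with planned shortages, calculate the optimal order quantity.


Formula: EOQ* = sqrt(2DS/H) * sqrt((H+P)/P)
Base EOQ = sqrt(2*21104*80/14.4) = 484.24 units
Correction = sqrt((14.4+30.1)/30.1) = 1.2159
EOQ* = 484.24 * 1.2159 = 588.8 units

588.8 units


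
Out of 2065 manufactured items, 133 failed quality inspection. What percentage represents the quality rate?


Formula: Quality Rate = Good Pieces / Total Pieces * 100
Good pieces = 2065 - 133 = 1932
QR = 1932 / 2065 * 100 = 93.6%

93.6%


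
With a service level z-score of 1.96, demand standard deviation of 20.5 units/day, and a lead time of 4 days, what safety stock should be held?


Formula: SS = z * sigma_d * sqrt(LT)
sqrt(LT) = sqrt(4) = 2.0
SS = 1.96 * 20.5 * 2.0
SS = 80.4 units

80.4 units


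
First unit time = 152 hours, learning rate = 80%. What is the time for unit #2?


Formula: T_n = T_1 * (learning_rate)^(log2(n)) where learning_rate = rate/100
Doublings = log2(2) = 1
T_n = 152 * 0.8^1
T_n = 152 * 0.8 = 121.6 hours

121.6 hours


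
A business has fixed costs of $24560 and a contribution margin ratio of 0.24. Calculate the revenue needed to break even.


Formula: BER = Fixed Costs / Contribution Margin Ratio
BER = $24560 / 0.24
BER = $102333.33 (to the nearest cent)

$102333.33


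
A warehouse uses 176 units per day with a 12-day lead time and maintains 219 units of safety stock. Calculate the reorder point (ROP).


Formula: ROP = (Daily Demand * Lead Time) + Safety Stock
Demand during lead time = 176 * 12 = 2112 units
ROP = 2112 + 219 = 2331 units

2331 units


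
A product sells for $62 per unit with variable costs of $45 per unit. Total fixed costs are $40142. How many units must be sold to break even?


Formula: BEQ = Fixed Costs / (Price - Variable Cost)
Contribution margin = $62 - $45 = $17/unit
BEQ = ceil($40142 / $17/unit) = ceil(2361.29) = 2362 units

2362 units


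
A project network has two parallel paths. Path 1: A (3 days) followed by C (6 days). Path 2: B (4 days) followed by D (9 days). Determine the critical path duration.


Path 1 = 3 + 6 = 9 days
Path 2 = 4 + 9 = 13 days
Duration = max(9, 13) = 13 days

13 days


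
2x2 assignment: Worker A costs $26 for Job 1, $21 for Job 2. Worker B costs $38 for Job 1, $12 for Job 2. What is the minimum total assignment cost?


Option 1: A->1 + B->2 = $26 + $12 = $38
Option 2: A->2 + B->1 = $21 + $38 = $59
Min cost = min($38, $59) = $38

$38


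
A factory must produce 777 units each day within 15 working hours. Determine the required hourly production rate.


Formula: Production Rate = Daily Demand / Available Hours
Rate = 777 units/day / 15 hours/day
Rate = 51.8 units/hour

51.8 units/hour


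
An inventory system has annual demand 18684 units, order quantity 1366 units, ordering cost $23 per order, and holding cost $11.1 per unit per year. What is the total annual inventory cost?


TC = 18684/1366 * 23 + 1366/2 * 11.1

$7895.89


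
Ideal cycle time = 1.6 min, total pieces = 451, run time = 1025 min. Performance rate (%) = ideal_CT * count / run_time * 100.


Formula: Performance = (Ideal CT * Total Count) / Run Time * 100
Ideal output time = 1.6 * 451 = 721.6 min
Performance = 721.6 / 1025 * 100 = 70.4%

70.4%


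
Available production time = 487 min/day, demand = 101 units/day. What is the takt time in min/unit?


Formula: Takt Time = Available Production Time / Customer Demand
Takt = 487 min/day / 101 units/day
Takt = 4.82 min/unit

4.82 min/unit


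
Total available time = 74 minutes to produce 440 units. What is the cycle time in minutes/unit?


Formula: CT = Available Time / Number of Units
CT = 74 min / 440 units
CT = 0.17 min/unit

0.17 min/unit


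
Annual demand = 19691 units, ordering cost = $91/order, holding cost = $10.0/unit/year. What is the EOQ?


Formula: EOQ = sqrt(2 * D * S / H)
Numerator: 2 * 19691 * 91 = 3583762
2DS/H = 3583762 / 10.0 = 358376.2
EOQ = sqrt(358376.2) = 598.6 units

598.6 units


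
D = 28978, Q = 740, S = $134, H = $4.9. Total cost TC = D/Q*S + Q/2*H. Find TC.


TC = 28978/740 * 134 + 740/2 * 4.9

$7060.37


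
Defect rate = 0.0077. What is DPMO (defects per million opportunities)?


DPMO = defect_rate * 1000000 = 0.0077 * 1000000

7700


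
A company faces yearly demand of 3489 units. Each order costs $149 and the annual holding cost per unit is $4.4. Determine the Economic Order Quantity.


Formula: EOQ = sqrt(2 * D * S / H)
Numerator: 2 * 3489 * 149 = 1039722
2DS/H = 1039722 / 4.4 = 236300.5
EOQ = sqrt(236300.5) = 486.1 units

486.1 units


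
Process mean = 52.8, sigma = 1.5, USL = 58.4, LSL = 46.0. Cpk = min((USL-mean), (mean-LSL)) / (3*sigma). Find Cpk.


Cpu = (58.4 - 52.8) / (3 * 1.5) = 1.24
Cpl = (52.8 - 46.0) / (3 * 1.5) = 1.51
Cpk = min(1.24, 1.51) = 1.24

1.24


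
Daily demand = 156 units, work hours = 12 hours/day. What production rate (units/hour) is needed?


Formula: Production Rate = Daily Demand / Available Hours
Rate = 156 units/day / 12 hours/day
Rate = 13.0 units/hour

13.0 units/hour


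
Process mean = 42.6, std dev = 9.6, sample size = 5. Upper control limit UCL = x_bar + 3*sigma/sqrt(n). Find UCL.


UCL = 42.6 + 3 * 9.6 / sqrt(5)

55.48


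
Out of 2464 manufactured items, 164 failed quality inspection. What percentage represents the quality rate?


Formula: Quality Rate = Good Pieces / Total Pieces * 100
Good pieces = 2464 - 164 = 2300
QR = 2300 / 2464 * 100 = 93.3%

93.3%


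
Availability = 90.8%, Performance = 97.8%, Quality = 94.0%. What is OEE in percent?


Formula: OEE = Availability * Performance * Quality / 10000
A * P = 90.8% * 97.8% / 100 = 88.8%
OEE = 88.8% * 94.0% / 100 = 83.5%

83.5%


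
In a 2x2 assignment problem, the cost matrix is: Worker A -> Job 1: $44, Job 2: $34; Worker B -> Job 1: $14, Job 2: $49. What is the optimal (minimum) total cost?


Option 1: A->1 + B->2 = $44 + $49 = $93
Option 2: A->2 + B->1 = $34 + $14 = $48
Min cost = min($93, $48) = $48

$48


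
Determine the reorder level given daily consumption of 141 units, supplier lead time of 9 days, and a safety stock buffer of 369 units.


Formula: ROP = (Daily Demand * Lead Time) + Safety Stock
Demand during lead time = 141 * 9 = 1269 units
ROP = 1269 + 369 = 1638 units

1638 units


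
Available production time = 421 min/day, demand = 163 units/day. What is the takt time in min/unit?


Formula: Takt Time = Available Production Time / Customer Demand
Takt = 421 min/day / 163 units/day
Takt = 2.58 min/unit

2.58 min/unit


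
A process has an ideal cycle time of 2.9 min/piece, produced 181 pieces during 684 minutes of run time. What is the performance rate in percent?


Formula: Performance = (Ideal CT * Total Count) / Run Time * 100
Ideal output time = 2.9 * 181 = 524.9 min
Performance = 524.9 / 684 * 100 = 76.7%

76.7%


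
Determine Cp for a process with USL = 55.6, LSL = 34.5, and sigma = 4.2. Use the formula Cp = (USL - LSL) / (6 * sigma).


Cp = (55.6 - 34.5) / (6 * 4.2)

0.84


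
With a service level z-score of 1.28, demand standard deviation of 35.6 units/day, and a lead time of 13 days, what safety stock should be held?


Formula: SS = z * sigma_d * sqrt(LT)
sqrt(LT) = sqrt(13) = 3.6056
SS = 1.28 * 35.6 * 3.6056
SS = 164.3 units

164.3 units


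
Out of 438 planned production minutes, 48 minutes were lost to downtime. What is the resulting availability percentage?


Formula: Availability = (Planned Time - Downtime) / Planned Time * 100
Uptime = 438 - 48 = 390 min
Availability = 390 / 438 * 100 = 89.0%

89.0%


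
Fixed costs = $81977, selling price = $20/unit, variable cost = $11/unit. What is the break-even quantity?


Formula: BEQ = Fixed Costs / (Price - Variable Cost)
Contribution margin = $20 - $11 = $9/unit
BEQ = ceil($81977 / $9/unit) = ceil(9108.56) = 9109 units

9109 units


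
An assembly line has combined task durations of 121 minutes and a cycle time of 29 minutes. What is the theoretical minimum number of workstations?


Formula: N_min = ceil(Sum of Task Times / Cycle Time)
N_min = ceil(121 min / 29 min) = ceil(4.1724)
N_min = 5 stations

5


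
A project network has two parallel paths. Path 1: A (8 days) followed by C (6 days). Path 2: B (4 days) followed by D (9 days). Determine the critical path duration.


Path 1 = 8 + 6 = 14 days
Path 2 = 4 + 9 = 13 days
Duration = max(14, 13) = 14 days

14 days


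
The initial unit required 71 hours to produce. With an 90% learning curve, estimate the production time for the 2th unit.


Formula: T_n = T_1 * (learning_rate)^(log2(n)) where learning_rate = rate/100
Doublings = log2(2) = 1
T_n = 71 * 0.9^1
T_n = 71 * 0.9 = 63.9 hours

63.9 hours


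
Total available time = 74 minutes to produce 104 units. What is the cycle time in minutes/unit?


Formula: CT = Available Time / Number of Units
CT = 74 min / 104 units
CT = 0.71 min/unit

0.71 min/unit


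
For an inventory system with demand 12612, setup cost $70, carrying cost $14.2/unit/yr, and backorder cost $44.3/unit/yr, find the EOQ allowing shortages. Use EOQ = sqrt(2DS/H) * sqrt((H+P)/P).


Formula: EOQ* = sqrt(2DS/H) * sqrt((H+P)/P)
Base EOQ = sqrt(2*12612*70/14.2) = 352.62 units
Correction = sqrt((14.2+44.3)/44.3) = 1.14915
EOQ* = 352.62 * 1.14915 = 405.2 units

405.2 units


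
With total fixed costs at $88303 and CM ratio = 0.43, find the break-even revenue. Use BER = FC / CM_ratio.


Formula: BER = Fixed Costs / Contribution Margin Ratio
BER = $88303 / 0.43
BER = $205355.81 (to the nearest cent)

$205355.81


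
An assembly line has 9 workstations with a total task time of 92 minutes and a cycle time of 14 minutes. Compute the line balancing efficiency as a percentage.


Formula: Efficiency = Sum of Task Times / (N_stations * CT) * 100
Total station capacity = 9 stations * 14 min = 126 min
Efficiency = 92 / 126 * 100 = 73.0%

73.0%


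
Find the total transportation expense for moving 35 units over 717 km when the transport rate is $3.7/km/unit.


TC = dist * cost * units = 717 * 3.7 * 35 = $92851.50

$92851.50


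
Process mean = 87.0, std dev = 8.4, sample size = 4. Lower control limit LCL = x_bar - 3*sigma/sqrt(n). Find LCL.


LCL = 87.0 - 3 * 8.4 / sqrt(4)

74.4


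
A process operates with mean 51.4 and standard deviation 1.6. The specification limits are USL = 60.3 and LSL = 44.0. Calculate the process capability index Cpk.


Cpu = (60.3 - 51.4) / (3 * 1.6) = 1.85
Cpl = (51.4 - 44.0) / (3 * 1.6) = 1.54
Cpk = min(1.85, 1.54) = 1.54

1.54


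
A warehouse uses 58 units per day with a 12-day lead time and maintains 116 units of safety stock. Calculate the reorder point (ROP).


Formula: ROP = (Daily Demand * Lead Time) + Safety Stock
Demand during lead time = 58 * 12 = 696 units
ROP = 696 + 116 = 812 units

812 units


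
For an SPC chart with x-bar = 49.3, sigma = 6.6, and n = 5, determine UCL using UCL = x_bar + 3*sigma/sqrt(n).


UCL = 49.3 + 3 * 6.6 / sqrt(5)

58.15


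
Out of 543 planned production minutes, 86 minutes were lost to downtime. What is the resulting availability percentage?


Formula: Availability = (Planned Time - Downtime) / Planned Time * 100
Uptime = 543 - 86 = 457 min
Availability = 457 / 543 * 100 = 84.2%

84.2%


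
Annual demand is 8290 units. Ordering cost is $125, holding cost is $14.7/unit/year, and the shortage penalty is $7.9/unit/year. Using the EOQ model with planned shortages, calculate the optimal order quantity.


Formula: EOQ* = sqrt(2DS/H) * sqrt((H+P)/P)
Base EOQ = sqrt(2*8290*125/14.7) = 375.48 units
Correction = sqrt((14.7+7.9)/7.9) = 1.69138
EOQ* = 375.48 * 1.69138 = 635.1 units

635.1 units


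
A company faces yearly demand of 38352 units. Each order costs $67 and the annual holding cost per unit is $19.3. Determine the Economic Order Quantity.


Formula: EOQ = sqrt(2 * D * S / H)
Numerator: 2 * 38352 * 67 = 5139168
2DS/H = 5139168 / 19.3 = 266278.1
EOQ = sqrt(266278.1) = 516.0 units

516.0 units


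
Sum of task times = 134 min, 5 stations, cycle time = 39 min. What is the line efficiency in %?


Formula: Efficiency = Sum of Task Times / (N_stations * CT) * 100
Total station capacity = 5 stations * 39 min = 195 min
Efficiency = 134 / 195 * 100 = 68.7%

68.7%


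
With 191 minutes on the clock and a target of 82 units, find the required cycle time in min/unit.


Formula: CT = Available Time / Number of Units
CT = 191 min / 82 units
CT = 2.33 min/unit

2.33 min/unit


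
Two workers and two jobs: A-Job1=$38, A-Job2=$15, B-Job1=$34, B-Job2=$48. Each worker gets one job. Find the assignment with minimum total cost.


Option 1: A->1 + B->2 = $38 + $48 = $86
Option 2: A->2 + B->1 = $15 + $34 = $49
Min cost = min($86, $49) = $49

$49


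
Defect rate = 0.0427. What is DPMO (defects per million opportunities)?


DPMO = defect_rate * 1000000 = 0.0427 * 1000000

42700


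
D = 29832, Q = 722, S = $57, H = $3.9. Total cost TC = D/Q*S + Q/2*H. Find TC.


TC = 29832/722 * 57 + 722/2 * 3.9

$3763.06


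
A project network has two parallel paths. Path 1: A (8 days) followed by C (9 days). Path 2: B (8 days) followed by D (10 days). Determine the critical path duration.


Path 1 = 8 + 9 = 17 days
Path 2 = 8 + 10 = 18 days
Duration = max(17, 18) = 18 days

18 days


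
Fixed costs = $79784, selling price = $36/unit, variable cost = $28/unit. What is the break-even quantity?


Formula: BEQ = Fixed Costs / (Price - Variable Cost)
Contribution margin = $36 - $28 = $8/unit
BEQ = ceil($79784 / $8/unit) = ceil(9973.0) = 9973 units

9973 units


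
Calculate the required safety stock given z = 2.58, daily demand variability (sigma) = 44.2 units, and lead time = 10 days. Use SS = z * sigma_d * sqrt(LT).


Formula: SS = z * sigma_d * sqrt(LT)
sqrt(LT) = sqrt(10) = 3.1623
SS = 2.58 * 44.2 * 3.1623
SS = 360.6 units

360.6 units


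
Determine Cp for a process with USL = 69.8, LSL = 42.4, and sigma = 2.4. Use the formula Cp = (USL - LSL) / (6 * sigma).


Cp = (69.8 - 42.4) / (6 * 2.4)

1.9


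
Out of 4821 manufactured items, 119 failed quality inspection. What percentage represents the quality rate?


Formula: Quality Rate = Good Pieces / Total Pieces * 100
Good pieces = 4821 - 119 = 4702
QR = 4702 / 4821 * 100 = 97.5%

97.5%


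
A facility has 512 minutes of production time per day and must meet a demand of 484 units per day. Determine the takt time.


Formula: Takt Time = Available Production Time / Customer Demand
Takt = 512 min/day / 484 units/day
Takt = 1.06 min/unit

1.06 min/unit


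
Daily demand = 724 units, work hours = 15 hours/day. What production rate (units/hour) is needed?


Formula: Production Rate = Daily Demand / Available Hours
Rate = 724 units/day / 15 hours/day
Rate = 48.3 units/hour

48.3 units/hour


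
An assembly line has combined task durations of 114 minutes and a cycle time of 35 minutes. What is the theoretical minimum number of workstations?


Formula: N_min = ceil(Sum of Task Times / Cycle Time)
N_min = ceil(114 min / 35 min) = ceil(3.2571)
N_min = 4 stations

4


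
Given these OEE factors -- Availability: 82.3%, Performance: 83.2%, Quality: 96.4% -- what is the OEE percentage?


Formula: OEE = Availability * Performance * Quality / 10000
A * P = 82.3% * 83.2% / 100 = 68.47%
OEE = 68.47% * 96.4% / 100 = 66.0%

66.0%


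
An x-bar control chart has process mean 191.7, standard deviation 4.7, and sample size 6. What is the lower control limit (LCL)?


LCL = 191.7 - 3 * 4.7 / sqrt(6)

185.94


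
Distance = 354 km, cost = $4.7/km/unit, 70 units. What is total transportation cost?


TC = dist * cost * units = 354 * 4.7 * 70 = $116466.00

$116466.00


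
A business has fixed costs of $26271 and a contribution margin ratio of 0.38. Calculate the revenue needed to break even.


Formula: BER = Fixed Costs / Contribution Margin Ratio
BER = $26271 / 0.38
BER = $69134.21 (to the nearest cent)

$69134.21


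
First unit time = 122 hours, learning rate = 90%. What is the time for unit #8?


Formula: T_n = T_1 * (learning_rate)^(log2(n)) where learning_rate = rate/100
Doublings = log2(8) = 3
T_n = 122 * 0.9^3
T_n = 122 * 0.729 = 88.9 hours

88.9 hours


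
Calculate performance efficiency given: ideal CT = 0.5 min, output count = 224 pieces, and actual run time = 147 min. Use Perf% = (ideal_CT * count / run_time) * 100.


Formula: Performance = (Ideal CT * Total Count) / Run Time * 100
Ideal output time = 0.5 * 224 = 112.0 min
Performance = 112.0 / 147 * 100 = 76.2%

76.2%


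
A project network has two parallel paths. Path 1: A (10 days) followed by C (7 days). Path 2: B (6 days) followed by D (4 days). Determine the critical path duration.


Path 1 = 10 + 7 = 17 days
Path 2 = 6 + 4 = 10 days
Duration = max(17, 10) = 17 days

17 days


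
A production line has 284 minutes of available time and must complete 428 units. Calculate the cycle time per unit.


Formula: CT = Available Time / Number of Units
CT = 284 min / 428 units
CT = 0.66 min/unit

0.66 min/unit


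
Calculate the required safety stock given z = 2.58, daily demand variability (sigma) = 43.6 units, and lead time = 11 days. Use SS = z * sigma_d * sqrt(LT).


Formula: SS = z * sigma_d * sqrt(LT)
sqrt(LT) = sqrt(11) = 3.3166
SS = 2.58 * 43.6 * 3.3166
SS = 373.1 units

373.1 units


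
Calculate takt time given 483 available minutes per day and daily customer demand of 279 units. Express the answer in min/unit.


Formula: Takt Time = Available Production Time / Customer Demand
Takt = 483 min/day / 279 units/day
Takt = 1.73 min/unit

1.73 min/unit


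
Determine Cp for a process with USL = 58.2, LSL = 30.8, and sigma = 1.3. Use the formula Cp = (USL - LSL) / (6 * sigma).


Cp = (58.2 - 30.8) / (6 * 1.3)

3.51


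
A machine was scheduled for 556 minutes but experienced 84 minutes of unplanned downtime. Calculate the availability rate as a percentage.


Formula: Availability = (Planned Time - Downtime) / Planned Time * 100
Uptime = 556 - 84 = 472 min
Availability = 472 / 556 * 100 = 84.9%

84.9%


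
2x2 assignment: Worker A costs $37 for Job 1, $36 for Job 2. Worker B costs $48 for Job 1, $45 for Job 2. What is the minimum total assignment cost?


Option 1: A->1 + B->2 = $37 + $45 = $82
Option 2: A->2 + B->1 = $36 + $48 = $84
Min cost = min($82, $84) = $82

$82


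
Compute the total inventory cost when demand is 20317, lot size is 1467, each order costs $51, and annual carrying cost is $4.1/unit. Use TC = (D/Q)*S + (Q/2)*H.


TC = 20317/1467 * 51 + 1467/2 * 4.1

$3713.67


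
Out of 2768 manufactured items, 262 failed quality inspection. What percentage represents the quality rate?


Formula: Quality Rate = Good Pieces / Total Pieces * 100
Good pieces = 2768 - 262 = 2506
QR = 2506 / 2768 * 100 = 90.5%

90.5%


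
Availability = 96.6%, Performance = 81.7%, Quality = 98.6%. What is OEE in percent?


Formula: OEE = Availability * Performance * Quality / 10000
A * P = 96.6% * 81.7% / 100 = 78.92%
OEE = 78.92% * 98.6% / 100 = 77.8%

77.8%


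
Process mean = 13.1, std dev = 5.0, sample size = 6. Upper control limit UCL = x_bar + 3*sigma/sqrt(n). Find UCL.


UCL = 13.1 + 3 * 5.0 / sqrt(6)

19.22


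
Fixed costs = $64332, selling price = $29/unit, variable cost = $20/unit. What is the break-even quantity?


Formula: BEQ = Fixed Costs / (Price - Variable Cost)
Contribution margin = $29 - $20 = $9/unit
BEQ = ceil($64332 / $9/unit) = ceil(7148.0) = 7148 units

7148 units


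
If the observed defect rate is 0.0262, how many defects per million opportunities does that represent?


DPMO = defect_rate * 1000000 = 0.0262 * 1000000

26200


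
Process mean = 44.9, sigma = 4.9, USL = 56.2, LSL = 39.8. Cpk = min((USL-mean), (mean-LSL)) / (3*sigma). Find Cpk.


Cpu = (56.2 - 44.9) / (3 * 4.9) = 0.77
Cpl = (44.9 - 39.8) / (3 * 4.9) = 0.35
Cpk = min(0.77, 0.35) = 0.35

0.35


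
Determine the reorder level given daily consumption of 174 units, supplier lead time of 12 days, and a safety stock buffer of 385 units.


Formula: ROP = (Daily Demand * Lead Time) + Safety Stock
Demand during lead time = 174 * 12 = 2088 units
ROP = 2088 + 385 = 2473 units

2473 units


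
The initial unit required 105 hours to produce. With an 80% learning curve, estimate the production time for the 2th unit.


Formula: T_n = T_1 * (learning_rate)^(log2(n)) where learning_rate = rate/100
Doublings = log2(2) = 1
T_n = 105 * 0.8^1
T_n = 105 * 0.8 = 84.0 hours

84.0 hours


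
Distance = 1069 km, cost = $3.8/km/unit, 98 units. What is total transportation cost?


TC = dist * cost * units = 1069 * 3.8 * 98 = $398095.60

$398095.60


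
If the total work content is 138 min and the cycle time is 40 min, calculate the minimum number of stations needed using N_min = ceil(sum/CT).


Formula: N_min = ceil(Sum of Task Times / Cycle Time)
N_min = ceil(138 min / 40 min) = ceil(3.45)
N_min = 4 stations

4


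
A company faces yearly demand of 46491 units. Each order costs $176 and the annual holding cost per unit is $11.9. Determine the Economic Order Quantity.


Formula: EOQ = sqrt(2 * D * S / H)
Numerator: 2 * 46491 * 176 = 16364832
2DS/H = 16364832 / 11.9 = 1375196.0
EOQ = sqrt(1375196.0) = 1172.7 units

1172.7 units


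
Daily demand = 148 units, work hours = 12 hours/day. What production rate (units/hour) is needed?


Formula: Production Rate = Daily Demand / Available Hours
Rate = 148 units/day / 12 hours/day
Rate = 12.3 units/hour

12.3 units/hour


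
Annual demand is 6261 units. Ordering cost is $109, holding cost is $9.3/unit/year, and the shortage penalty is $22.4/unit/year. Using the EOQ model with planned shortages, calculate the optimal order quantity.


Formula: EOQ* = sqrt(2DS/H) * sqrt((H+P)/P)
Base EOQ = sqrt(2*6261*109/9.3) = 383.1 units
Correction = sqrt((9.3+22.4)/22.4) = 1.18961
EOQ* = 383.1 * 1.18961 = 455.7 units

455.7 units


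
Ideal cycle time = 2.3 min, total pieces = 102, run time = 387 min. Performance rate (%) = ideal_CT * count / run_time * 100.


Formula: Performance = (Ideal CT * Total Count) / Run Time * 100
Ideal output time = 2.3 * 102 = 234.6 min
Performance = 234.6 / 387 * 100 = 60.6%

60.6%


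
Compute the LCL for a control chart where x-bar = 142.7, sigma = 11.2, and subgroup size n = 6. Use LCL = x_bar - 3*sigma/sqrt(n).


LCL = 142.7 - 3 * 11.2 / sqrt(6)

128.98


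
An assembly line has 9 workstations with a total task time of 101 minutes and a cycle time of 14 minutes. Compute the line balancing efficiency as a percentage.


Formula: Efficiency = Sum of Task Times / (N_stations * CT) * 100
Total station capacity = 9 stations * 14 min = 126 min
Efficiency = 101 / 126 * 100 = 80.2%

80.2%


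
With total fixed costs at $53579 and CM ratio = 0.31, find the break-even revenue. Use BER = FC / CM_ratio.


Formula: BER = Fixed Costs / Contribution Margin Ratio
BER = $53579 / 0.31
BER = $172835.48 (to the nearest cent)

$172835.48


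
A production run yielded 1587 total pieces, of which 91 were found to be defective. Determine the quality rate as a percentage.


Formula: Quality Rate = Good Pieces / Total Pieces * 100
Good pieces = 1587 - 91 = 1496
QR = 1496 / 1587 * 100 = 94.3%

94.3%


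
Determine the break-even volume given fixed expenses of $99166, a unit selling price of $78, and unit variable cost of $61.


Formula: BEQ = Fixed Costs / (Price - Variable Cost)
Contribution margin = $78 - $61 = $17/unit
BEQ = ceil($99166 / $17/unit) = ceil(5833.29) = 5834 units

5834 units


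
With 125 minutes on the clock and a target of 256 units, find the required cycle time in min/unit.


Formula: CT = Available Time / Number of Units
CT = 125 min / 256 units
CT = 0.49 min/unit

0.49 min/unit


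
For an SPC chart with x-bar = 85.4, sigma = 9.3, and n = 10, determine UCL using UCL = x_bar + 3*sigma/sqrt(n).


UCL = 85.4 + 3 * 9.3 / sqrt(10)

94.22


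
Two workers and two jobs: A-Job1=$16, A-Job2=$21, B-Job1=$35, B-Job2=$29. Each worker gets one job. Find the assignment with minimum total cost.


Option 1: A->1 + B->2 = $16 + $29 = $45
Option 2: A->2 + B->1 = $21 + $35 = $56
Min cost = min($45, $56) = $45

$45


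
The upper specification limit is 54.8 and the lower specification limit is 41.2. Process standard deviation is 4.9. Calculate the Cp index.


Cp = (54.8 - 41.2) / (6 * 4.9)

0.46


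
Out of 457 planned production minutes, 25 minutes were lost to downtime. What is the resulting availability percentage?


Formula: Availability = (Planned Time - Downtime) / Planned Time * 100
Uptime = 457 - 25 = 432 min
Availability = 432 / 457 * 100 = 94.5%

94.5%


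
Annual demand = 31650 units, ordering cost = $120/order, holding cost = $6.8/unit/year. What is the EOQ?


Formula: EOQ = sqrt(2 * D * S / H)
Numerator: 2 * 31650 * 120 = 7596000
2DS/H = 7596000 / 6.8 = 1117058.8
EOQ = sqrt(1117058.8) = 1056.9 units

1056.9 units


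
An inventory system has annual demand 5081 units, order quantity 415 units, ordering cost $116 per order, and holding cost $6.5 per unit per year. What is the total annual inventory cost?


TC = 5081/415 * 116 + 415/2 * 6.5

$2768.98


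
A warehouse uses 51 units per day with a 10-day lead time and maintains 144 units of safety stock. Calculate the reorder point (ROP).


Formula: ROP = (Daily Demand * Lead Time) + Safety Stock
Demand during lead time = 51 * 10 = 510 units
ROP = 510 + 144 = 654 units

654 units


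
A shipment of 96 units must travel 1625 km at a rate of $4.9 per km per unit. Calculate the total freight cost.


TC = dist * cost * units = 1625 * 4.9 * 96 = $764400.00

$764400.00


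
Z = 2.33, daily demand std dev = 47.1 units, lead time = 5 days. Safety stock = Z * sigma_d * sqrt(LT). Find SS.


Formula: SS = z * sigma_d * sqrt(LT)
sqrt(LT) = sqrt(5) = 2.2361
SS = 2.33 * 47.1 * 2.2361
SS = 245.4 units

245.4 units


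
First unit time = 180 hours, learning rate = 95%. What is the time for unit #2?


Formula: T_n = T_1 * (learning_rate)^(log2(n)) where learning_rate = rate/100
Doublings = log2(2) = 1
T_n = 180 * 0.95^1
T_n = 180 * 0.95 = 171.0 hours

171.0 hours


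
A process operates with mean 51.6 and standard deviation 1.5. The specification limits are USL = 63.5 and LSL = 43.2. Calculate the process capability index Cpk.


Cpu = (63.5 - 51.6) / (3 * 1.5) = 2.64
Cpl = (51.6 - 43.2) / (3 * 1.5) = 1.87
Cpk = min(2.64, 1.87) = 1.87

1.87


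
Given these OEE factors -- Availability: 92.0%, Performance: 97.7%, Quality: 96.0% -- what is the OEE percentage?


Formula: OEE = Availability * Performance * Quality / 10000
A * P = 92.0% * 97.7% / 100 = 89.88%
OEE = 89.88% * 96.0% / 100 = 86.3%

86.3%


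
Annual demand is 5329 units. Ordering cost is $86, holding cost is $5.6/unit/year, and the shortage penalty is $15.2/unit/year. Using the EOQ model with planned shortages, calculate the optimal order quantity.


Formula: EOQ* = sqrt(2DS/H) * sqrt((H+P)/P)
Base EOQ = sqrt(2*5329*86/5.6) = 404.57 units
Correction = sqrt((5.6+15.2)/15.2) = 1.1698
EOQ* = 404.57 * 1.1698 = 473.3 units

473.3 units


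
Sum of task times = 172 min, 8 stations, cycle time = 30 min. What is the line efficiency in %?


Formula: Efficiency = Sum of Task Times / (N_stations * CT) * 100
Total station capacity = 8 stations * 30 min = 240 min
Efficiency = 172 / 240 * 100 = 71.7%

71.7%


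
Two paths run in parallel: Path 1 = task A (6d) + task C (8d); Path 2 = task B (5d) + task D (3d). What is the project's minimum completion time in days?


Path 1 = 6 + 8 = 14 days
Path 2 = 5 + 3 = 8 days
Duration = max(14, 8) = 14 days

14 days


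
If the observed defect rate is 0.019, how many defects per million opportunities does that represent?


DPMO = defect_rate * 1000000 = 0.019 * 1000000

19000


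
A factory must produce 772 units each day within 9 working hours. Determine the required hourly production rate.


Formula: Production Rate = Daily Demand / Available Hours
Rate = 772 units/day / 9 hours/day
Rate = 85.8 units/hour

85.8 units/hour


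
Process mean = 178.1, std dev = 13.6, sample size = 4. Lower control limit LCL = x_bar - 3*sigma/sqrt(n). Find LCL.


LCL = 178.1 - 3 * 13.6 / sqrt(4)

157.7


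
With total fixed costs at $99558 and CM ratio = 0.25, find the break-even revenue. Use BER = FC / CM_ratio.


Formula: BER = Fixed Costs / Contribution Margin Ratio
BER = $99558 / 0.25
BER = $398232.00 (to the nearest cent)

$398232.00


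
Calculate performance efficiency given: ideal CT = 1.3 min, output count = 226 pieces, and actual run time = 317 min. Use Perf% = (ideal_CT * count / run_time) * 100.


Formula: Performance = (Ideal CT * Total Count) / Run Time * 100
Ideal output time = 1.3 * 226 = 293.8 min
Performance = 293.8 / 317 * 100 = 92.7%

92.7%


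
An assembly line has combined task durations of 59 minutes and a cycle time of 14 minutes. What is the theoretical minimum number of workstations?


Formula: N_min = ceil(Sum of Task Times / Cycle Time)
N_min = ceil(59 min / 14 min) = ceil(4.2143)
N_min = 5 stations

5


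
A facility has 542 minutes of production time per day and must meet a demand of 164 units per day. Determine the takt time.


Formula: Takt Time = Available Production Time / Customer Demand
Takt = 542 min/day / 164 units/day
Takt = 3.3 min/unit

3.3 min/unit


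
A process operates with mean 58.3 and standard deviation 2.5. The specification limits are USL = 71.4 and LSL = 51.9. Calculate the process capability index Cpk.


Cpu = (71.4 - 58.3) / (3 * 2.5) = 1.75
Cpl = (58.3 - 51.9) / (3 * 2.5) = 0.85
Cpk = min(1.75, 0.85) = 0.85

0.85


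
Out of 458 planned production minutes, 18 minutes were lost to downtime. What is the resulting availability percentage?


Formula: Availability = (Planned Time - Downtime) / Planned Time * 100
Uptime = 458 - 18 = 440 min
Availability = 440 / 458 * 100 = 96.1%

96.1%


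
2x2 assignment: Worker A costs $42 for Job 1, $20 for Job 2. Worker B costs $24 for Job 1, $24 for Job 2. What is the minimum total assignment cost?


Option 1: A->1 + B->2 = $42 + $24 = $66
Option 2: A->2 + B->1 = $20 + $24 = $44
Min cost = min($66, $44) = $44

$44


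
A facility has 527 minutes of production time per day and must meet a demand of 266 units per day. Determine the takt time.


Formula: Takt Time = Available Production Time / Customer Demand
Takt = 527 min/day / 266 units/day
Takt = 1.98 min/unit

1.98 min/unit


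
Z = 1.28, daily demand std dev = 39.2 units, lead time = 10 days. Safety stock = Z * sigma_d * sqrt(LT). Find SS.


Formula: SS = z * sigma_d * sqrt(LT)
sqrt(LT) = sqrt(10) = 3.1623
SS = 1.28 * 39.2 * 3.1623
SS = 158.7 units

158.7 units
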